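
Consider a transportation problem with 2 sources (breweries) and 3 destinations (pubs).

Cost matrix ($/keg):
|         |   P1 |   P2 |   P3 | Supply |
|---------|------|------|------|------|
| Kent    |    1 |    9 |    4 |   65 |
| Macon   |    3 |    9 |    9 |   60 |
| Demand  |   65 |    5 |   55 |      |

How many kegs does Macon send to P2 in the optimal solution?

The minimum-cost plan:
  Kent to P1: 10 × $1 = $10
  Kent to P3: 55 × $4 = $220
  Macon to P1: 55 × $3 = $165
  Macon to P2: 5 × $9 = $45
Total cost = $440.
So Macon→P2 carries 5 kegs.

5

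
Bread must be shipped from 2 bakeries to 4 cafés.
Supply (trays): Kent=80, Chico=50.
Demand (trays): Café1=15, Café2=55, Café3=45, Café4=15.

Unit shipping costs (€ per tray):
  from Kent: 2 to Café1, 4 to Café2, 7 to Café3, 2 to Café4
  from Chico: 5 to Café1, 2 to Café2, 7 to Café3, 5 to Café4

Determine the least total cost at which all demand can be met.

495

An optimal shipping plan:
  Kent->Café1: 15 trays
  Kent->Café2: 5 trays
  Kent->Café3: 45 trays
  Kent->Café4: 15 trays
  Chico->Café2: 50 trays
Total cost = €495.
(Supply check: Kent ships 80; Chico ships 50.)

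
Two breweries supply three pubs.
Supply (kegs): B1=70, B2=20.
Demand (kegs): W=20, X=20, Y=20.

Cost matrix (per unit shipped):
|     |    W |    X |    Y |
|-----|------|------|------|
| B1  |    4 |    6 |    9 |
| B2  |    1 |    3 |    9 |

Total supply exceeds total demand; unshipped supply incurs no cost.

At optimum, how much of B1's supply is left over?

An optimal plan:
  B1->W: 20 × 4 = 80
  B1->Y: 20 × 9 = 180
  B2->X: 20 × 3 = 60
Total cost = 320.
B1 ships 40 of its 70, leaving 30.

30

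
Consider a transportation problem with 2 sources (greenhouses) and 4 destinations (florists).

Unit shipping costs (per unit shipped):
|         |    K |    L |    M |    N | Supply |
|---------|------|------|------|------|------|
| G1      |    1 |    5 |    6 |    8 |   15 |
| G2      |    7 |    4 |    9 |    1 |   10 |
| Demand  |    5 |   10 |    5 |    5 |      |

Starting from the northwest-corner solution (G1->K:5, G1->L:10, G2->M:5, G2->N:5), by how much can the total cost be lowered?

Current plan cost = 5·1 + 10·5 + 5·9 + 5·1 = 105.
Optimal plan:
  G1->K: 5 bunches
  G1->L: 5 bunches
  G1->M: 5 bunches
  G2->L: 5 bunches
  G2->N: 5 bunches
Optimal cost = 85.
Saving = 105 − 85 = 20.

20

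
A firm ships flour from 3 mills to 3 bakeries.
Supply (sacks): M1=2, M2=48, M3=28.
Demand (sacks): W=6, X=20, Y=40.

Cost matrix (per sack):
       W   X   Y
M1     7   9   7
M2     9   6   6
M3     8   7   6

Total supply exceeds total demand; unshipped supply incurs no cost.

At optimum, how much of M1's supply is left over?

An optimal plan:
  M1–W: 2 × 7 = 14
  M2–X: 20 × 6 = 120
  M2–Y: 28 × 6 = 168
  M3–W: 4 × 8 = 32
  M3–Y: 12 × 6 = 72
Total cost = 406.
M1 ships 2 of its 2, leaving 0.

0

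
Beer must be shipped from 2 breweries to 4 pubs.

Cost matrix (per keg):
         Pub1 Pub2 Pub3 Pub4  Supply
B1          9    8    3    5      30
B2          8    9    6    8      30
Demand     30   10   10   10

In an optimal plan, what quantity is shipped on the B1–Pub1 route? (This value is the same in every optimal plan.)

0

Solving gives:
  B1->Pub2: 10 kegs
  B1->Pub3: 10 kegs
  B1->Pub4: 10 kegs
  B2->Pub1: 30 kegs
Total cost = 400.
The route B1→Pub1 is not used.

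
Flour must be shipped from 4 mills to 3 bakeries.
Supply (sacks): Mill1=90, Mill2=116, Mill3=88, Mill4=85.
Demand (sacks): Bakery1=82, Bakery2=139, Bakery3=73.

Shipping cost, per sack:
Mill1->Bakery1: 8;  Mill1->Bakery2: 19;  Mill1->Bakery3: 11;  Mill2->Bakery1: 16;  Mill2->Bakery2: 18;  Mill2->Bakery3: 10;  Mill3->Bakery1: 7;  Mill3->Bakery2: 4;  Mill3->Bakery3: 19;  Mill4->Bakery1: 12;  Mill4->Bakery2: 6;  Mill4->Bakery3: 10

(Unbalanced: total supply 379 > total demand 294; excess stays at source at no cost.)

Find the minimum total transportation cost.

An optimal shipping plan:
  Mill1 to Bakery1: 82 × 8 = 656
  Mill2 to Bakery3: 39 × 10 = 390
  Mill3 to Bakery2: 88 × 4 = 352
  Mill4 to Bakery2: 51 × 6 = 306
  Mill4 to Bakery3: 34 × 10 = 340
Total = 656 + 390 + 352 + 306 + 340 = 2044.
(Supply check: Mill1 ships 82; Mill2 ships 39; Mill3 ships 88; Mill4 ships 85.)

2044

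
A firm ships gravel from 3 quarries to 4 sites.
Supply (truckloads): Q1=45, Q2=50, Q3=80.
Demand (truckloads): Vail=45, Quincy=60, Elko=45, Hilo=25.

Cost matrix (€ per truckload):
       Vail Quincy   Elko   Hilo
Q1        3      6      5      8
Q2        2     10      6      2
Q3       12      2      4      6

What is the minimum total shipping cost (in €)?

485

One minimum-cost allocation:
  Q1 to Vail: 20 × €3 = €60
  Q1 to Elko: 25 × €5 = €125
  Q2 to Vail: 25 × €2 = €50
  Q2 to Hilo: 25 × €2 = €50
  Q3 to Quincy: 60 × €2 = €120
  Q3 to Elko: 20 × €4 = €80
Total = 60 + 125 + 50 + 50 + 120 + 80 = €485.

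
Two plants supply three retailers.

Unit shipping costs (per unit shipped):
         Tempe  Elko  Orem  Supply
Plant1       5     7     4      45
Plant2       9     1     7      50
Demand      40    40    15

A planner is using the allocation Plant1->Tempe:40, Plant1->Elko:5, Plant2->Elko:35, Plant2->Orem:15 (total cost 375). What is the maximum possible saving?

45

Current plan cost = 40·5 + 5·7 + 35·1 + 15·7 = 375.
Optimal plan:
  Plant1→Tempe: 40 × 5 = 200
  Plant1→Orem: 5 × 4 = 20
  Plant2→Elko: 40 × 1 = 40
  Plant2→Orem: 10 × 7 = 70
Optimal cost = 330.
Saving = 375 − 330 = 45.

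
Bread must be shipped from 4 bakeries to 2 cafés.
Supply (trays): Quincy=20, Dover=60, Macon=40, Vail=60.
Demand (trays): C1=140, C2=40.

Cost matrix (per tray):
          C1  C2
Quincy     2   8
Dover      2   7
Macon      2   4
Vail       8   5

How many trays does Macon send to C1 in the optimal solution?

40

The minimum-cost plan:
  Quincy->C1: 20 × 2 = 40
  Dover->C1: 60 × 2 = 120
  Macon->C1: 40 × 2 = 80
  Vail->C1: 20 × 8 = 160
  Vail->C2: 40 × 5 = 200
Total cost = 600.
So Macon→C1 carries 40 trays.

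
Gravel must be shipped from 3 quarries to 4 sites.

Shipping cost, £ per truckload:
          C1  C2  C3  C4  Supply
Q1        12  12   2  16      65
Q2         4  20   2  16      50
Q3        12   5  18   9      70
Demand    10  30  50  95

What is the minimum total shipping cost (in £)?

Optimal allocation:
  Q1 to C2: 30 truckloads
  Q1 to C3: 35 truckloads
  Q2 to C1: 10 truckloads
  Q2 to C3: 15 truckloads
  Q2 to C4: 25 truckloads
  Q3 to C4: 70 truckloads
Total cost = £1530.

1530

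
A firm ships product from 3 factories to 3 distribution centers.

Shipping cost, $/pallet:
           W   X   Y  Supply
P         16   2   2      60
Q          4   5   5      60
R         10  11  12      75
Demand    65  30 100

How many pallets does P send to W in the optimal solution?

0

Optimal shipments:
  P to Y: 60 × $2 = $120
  Q to X: 20 × $5 = $100
  Q to Y: 40 × $5 = $200
  R to W: 65 × $10 = $650
  R to X: 10 × $11 = $110
Total cost = $1180.
The route P→W is not used.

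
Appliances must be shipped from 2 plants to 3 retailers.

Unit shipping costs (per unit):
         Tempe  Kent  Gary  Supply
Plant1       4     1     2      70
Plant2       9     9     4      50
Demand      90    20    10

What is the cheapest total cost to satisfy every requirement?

620

A cheapest plan:
  Plant1->Tempe: 50 units
  Plant1->Kent: 20 units
  Plant2->Tempe: 40 units
  Plant2->Gary: 10 units
Total cost = 620.
(Supply check: Plant1 ships 70; Plant2 ships 50.)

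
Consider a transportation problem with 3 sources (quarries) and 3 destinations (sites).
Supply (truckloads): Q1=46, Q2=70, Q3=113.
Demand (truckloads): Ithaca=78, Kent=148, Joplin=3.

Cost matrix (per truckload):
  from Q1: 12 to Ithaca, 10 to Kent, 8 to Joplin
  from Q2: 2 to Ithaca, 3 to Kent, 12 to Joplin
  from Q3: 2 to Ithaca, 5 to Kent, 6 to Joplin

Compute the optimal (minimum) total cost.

995

Optimal allocation:
  Q1→Kent: 43 × 10 = 430
  Q1→Joplin: 3 × 8 = 24
  Q2→Kent: 70 × 3 = 210
  Q3→Ithaca: 78 × 2 = 156
  Q3→Kent: 35 × 5 = 175
Total = 430 + 24 + 210 + 156 + 175 = 995.
(Supply check: Q1 ships 46; Q2 ships 70; Q3 ships 113.)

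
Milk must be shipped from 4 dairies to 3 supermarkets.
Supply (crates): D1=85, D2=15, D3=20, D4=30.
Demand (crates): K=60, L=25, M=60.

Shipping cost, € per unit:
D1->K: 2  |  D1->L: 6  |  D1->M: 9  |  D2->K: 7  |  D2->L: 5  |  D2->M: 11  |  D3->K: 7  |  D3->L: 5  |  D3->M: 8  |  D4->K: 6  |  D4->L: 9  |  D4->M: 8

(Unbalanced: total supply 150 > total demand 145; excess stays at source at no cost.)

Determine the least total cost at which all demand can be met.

An optimal shipping plan:
  D1 to K: 60 × €2 = €120
  D1 to L: 10 × €6 = €60
  D1 to M: 10 × €9 = €90
  D2 to L: 15 × €5 = €75
  D3 to M: 20 × €8 = €160
  D4 to M: 30 × €8 = €240
Total = 120 + 60 + 90 + 75 + 160 + 240 = €745.

745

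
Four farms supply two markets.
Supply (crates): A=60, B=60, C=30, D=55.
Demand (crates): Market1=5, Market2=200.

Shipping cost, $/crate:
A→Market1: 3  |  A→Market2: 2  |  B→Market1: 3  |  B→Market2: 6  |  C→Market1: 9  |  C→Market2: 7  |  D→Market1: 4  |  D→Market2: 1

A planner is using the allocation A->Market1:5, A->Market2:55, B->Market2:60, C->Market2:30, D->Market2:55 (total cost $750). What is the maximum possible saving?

Current plan cost = 5·3 + 55·2 + 60·6 + 30·7 + 55·1 = $750.
Optimal plan:
  A–Market2: 60 × $2 = $120
  B–Market1: 5 × $3 = $15
  B–Market2: 55 × $6 = $330
  C–Market2: 30 × $7 = $210
  D–Market2: 55 × $1 = $55
Optimal cost = $730.
Saving = 750 − 730 = $20.

20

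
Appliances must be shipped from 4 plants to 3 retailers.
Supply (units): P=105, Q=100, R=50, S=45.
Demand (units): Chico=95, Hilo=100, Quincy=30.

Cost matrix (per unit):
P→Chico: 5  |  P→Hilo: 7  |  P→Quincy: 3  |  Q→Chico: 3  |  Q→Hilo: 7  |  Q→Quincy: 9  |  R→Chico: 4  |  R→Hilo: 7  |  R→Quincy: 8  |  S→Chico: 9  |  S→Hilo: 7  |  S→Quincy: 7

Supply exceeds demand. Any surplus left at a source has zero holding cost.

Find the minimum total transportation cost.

An optimal shipping plan:
  P→Hilo: 50 × 7 = 350
  P→Quincy: 30 × 3 = 90
  Q→Chico: 95 × 3 = 285
  R→Hilo: 50 × 7 = 350
Total = 350 + 90 + 285 + 350 = 1075.

1075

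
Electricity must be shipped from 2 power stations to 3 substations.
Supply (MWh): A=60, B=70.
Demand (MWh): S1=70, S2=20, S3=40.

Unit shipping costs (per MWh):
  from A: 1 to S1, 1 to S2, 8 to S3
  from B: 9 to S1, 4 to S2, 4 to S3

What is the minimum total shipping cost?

390

Optimal allocation:
  A to S1: 60 × 1 = 60
  B to S1: 10 × 9 = 90
  B to S2: 20 × 4 = 80
  B to S3: 40 × 4 = 160
Total = 60 + 90 + 80 + 160 = 390.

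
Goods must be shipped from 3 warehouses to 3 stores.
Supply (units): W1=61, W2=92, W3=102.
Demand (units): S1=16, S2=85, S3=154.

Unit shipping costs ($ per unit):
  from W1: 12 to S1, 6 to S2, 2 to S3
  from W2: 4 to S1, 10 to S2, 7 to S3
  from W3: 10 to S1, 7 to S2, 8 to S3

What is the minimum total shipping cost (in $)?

One minimum-cost allocation:
  W1→S3: 61 × $2 = $122
  W2→S1: 16 × $4 = $64
  W2→S3: 76 × $7 = $532
  W3→S2: 85 × $7 = $595
  W3→S3: 17 × $8 = $136
Total = 122 + 64 + 532 + 595 + 136 = $1449.

1449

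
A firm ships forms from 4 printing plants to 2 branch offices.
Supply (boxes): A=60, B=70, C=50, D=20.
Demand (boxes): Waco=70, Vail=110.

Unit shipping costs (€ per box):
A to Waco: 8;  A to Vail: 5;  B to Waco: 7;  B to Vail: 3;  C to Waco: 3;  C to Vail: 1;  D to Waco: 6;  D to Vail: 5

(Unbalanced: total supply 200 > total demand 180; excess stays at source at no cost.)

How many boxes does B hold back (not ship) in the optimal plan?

An optimal plan:
  A->Vail: 40 × €5 = €200
  B->Vail: 70 × €3 = €210
  C->Waco: 50 × €3 = €150
  D->Waco: 20 × €6 = €120
Total cost = €680.
B ships 70 of its 70, leaving 0.

0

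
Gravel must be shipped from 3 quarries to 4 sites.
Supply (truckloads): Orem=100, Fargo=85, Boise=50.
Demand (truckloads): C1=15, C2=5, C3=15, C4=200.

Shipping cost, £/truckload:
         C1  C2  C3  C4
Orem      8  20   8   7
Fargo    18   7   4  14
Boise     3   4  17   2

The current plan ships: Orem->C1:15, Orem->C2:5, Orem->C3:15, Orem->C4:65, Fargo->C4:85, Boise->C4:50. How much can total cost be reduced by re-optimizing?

Current plan cost = 15·8 + 5·20 + 15·8 + 65·7 + 85·14 + 50·2 = £2085.
Optimal plan:
  Orem to C4: 100 truckloads
  Fargo to C2: 5 truckloads
  Fargo to C3: 15 truckloads
  Fargo to C4: 65 truckloads
  Boise to C1: 15 truckloads
  Boise to C4: 35 truckloads
Optimal cost = £1820.
Saving = 2085 − 1820 = £265.

265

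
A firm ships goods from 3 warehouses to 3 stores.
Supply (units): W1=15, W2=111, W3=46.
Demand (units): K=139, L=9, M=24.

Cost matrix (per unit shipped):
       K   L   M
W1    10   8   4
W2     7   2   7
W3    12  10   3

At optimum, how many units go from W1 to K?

15

Optimal shipments:
  W1 to K: 15 units
  W2 to K: 102 units
  W2 to L: 9 units
  W3 to K: 22 units
  W3 to M: 24 units
Total cost = 1218.
So W1→K carries 15 units.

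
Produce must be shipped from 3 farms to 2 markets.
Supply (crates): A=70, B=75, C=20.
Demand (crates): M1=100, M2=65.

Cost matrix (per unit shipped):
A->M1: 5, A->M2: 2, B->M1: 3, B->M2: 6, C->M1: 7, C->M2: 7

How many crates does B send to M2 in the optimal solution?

0

Optimal shipments:
  A→M1: 5 × 5 = 25
  A→M2: 65 × 2 = 130
  B→M1: 75 × 3 = 225
  C→M1: 20 × 7 = 140
Total cost = 520.
The route B→M2 is not used.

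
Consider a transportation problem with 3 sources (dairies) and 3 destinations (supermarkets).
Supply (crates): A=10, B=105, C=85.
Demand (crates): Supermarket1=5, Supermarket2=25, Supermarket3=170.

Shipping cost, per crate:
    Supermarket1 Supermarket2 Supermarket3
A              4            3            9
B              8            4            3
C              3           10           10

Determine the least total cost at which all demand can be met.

1160

A cheapest plan:
  A–Supermarket2: 10 × 3 = 30
  B–Supermarket3: 105 × 3 = 315
  C–Supermarket1: 5 × 3 = 15
  C–Supermarket2: 15 × 10 = 150
  C–Supermarket3: 65 × 10 = 650
Total = 30 + 315 + 15 + 150 + 650 = 1160.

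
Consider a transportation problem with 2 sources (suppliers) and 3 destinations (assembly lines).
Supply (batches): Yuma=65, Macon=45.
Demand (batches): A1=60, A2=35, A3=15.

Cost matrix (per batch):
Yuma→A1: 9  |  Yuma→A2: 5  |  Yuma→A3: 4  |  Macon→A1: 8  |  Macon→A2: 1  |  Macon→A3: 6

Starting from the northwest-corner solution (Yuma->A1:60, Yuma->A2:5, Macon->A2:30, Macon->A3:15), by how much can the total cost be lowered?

Current plan cost = 60·9 + 5·5 + 30·1 + 15·6 = 685.
Optimal plan:
  Yuma->A1: 50 batches
  Yuma->A3: 15 batches
  Macon->A1: 10 batches
  Macon->A2: 35 batches
Optimal cost = 625.
Saving = 685 − 625 = 60.

60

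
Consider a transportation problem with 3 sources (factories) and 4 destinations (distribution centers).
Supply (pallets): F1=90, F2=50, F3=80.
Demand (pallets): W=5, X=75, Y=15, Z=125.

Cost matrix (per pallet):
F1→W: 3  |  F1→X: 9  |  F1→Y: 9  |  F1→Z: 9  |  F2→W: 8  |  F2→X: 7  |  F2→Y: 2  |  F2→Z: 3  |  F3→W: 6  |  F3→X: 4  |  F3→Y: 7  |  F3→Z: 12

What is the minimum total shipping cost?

Optimal allocation:
  F1 to W: 5 × 3 = 15
  F1 to Z: 85 × 9 = 765
  F2 to Y: 10 × 2 = 20
  F2 to Z: 40 × 3 = 120
  F3 to X: 75 × 4 = 300
  F3 to Y: 5 × 7 = 35
Total = 15 + 765 + 20 + 120 + 300 + 35 = 1255.
(Supply check: F1 ships 90; F2 ships 50; F3 ships 80.)

1255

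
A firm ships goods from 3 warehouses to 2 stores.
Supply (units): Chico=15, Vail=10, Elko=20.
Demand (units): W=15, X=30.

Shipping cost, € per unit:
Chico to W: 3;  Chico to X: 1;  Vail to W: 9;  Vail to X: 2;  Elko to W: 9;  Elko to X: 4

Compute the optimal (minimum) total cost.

145

Optimal allocation:
  Chico to W: 15 × €3 = €45
  Vail to X: 10 × €2 = €20
  Elko to X: 20 × €4 = €80
Total = 45 + 20 + 80 = €145.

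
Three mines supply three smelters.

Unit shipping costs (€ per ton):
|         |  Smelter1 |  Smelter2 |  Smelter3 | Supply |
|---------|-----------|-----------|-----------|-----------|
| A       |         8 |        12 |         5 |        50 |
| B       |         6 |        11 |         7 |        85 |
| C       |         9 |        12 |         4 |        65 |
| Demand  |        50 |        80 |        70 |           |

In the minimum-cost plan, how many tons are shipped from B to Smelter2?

Optimal shipments:
  A→Smelter2: 45 tons
  A→Smelter3: 5 tons
  B→Smelter1: 50 tons
  B→Smelter2: 35 tons
  C→Smelter3: 65 tons
Total cost = €1510.
So B→Smelter2 carries 35 tons.

35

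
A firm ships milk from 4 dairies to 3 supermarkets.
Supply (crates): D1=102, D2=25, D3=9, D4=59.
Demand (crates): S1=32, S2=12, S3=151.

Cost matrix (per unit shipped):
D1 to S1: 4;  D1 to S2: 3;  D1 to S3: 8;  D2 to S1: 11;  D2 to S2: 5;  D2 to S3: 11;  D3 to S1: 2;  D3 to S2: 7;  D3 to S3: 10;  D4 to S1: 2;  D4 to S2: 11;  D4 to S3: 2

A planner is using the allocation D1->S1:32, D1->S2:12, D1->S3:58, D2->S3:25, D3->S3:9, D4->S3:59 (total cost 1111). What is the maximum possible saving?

Current plan cost = 32·4 + 12·3 + 58·8 + 25·11 + 9·10 + 59·2 = 1111.
Optimal plan:
  D1->S1: 23 × 4 = 92
  D1->S3: 79 × 8 = 632
  D2->S2: 12 × 5 = 60
  D2->S3: 13 × 11 = 143
  D3->S1: 9 × 2 = 18
  D4->S3: 59 × 2 = 118
Optimal cost = 1063.
Saving = 1111 − 1063 = 48.

48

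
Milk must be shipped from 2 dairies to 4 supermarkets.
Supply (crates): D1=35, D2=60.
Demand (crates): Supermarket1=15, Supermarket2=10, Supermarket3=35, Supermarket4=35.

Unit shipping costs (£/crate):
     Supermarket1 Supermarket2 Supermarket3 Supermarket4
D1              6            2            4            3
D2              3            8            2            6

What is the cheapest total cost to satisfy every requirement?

Optimal allocation:
  D1->Supermarket2: 10 × £2 = £20
  D1->Supermarket4: 25 × £3 = £75
  D2->Supermarket1: 15 × £3 = £45
  D2->Supermarket3: 35 × £2 = £70
  D2->Supermarket4: 10 × £6 = £60
Total = 20 + 75 + 45 + 70 + 60 = £270.
(Supply check: D1 ships 35; D2 ships 60.)

270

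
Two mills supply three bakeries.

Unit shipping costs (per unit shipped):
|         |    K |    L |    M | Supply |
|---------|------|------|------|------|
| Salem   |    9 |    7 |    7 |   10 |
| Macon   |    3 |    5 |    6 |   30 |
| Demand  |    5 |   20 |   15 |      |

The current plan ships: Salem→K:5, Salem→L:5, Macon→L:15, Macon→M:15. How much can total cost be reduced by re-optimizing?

Current plan cost = 5·9 + 5·7 + 15·5 + 15·6 = 245.
Optimal plan:
  Salem→M: 10 × 7 = 70
  Macon→K: 5 × 3 = 15
  Macon→L: 20 × 5 = 100
  Macon→M: 5 × 6 = 30
Optimal cost = 215.
Saving = 245 − 215 = 30.

30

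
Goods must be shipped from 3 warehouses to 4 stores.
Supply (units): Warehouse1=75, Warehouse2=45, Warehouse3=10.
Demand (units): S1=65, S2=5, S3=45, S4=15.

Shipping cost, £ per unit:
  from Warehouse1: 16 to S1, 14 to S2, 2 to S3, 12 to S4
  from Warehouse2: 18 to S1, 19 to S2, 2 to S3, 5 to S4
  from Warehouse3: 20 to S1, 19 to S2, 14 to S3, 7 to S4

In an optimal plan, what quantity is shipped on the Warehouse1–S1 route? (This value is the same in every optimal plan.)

Optimal shipments:
  Warehouse1 to S1: 65 units
  Warehouse1 to S2: 5 units
  Warehouse1 to S3: 5 units
  Warehouse2 to S3: 40 units
  Warehouse2 to S4: 5 units
  Warehouse3 to S4: 10 units
Total cost = £1295.
So Warehouse1→S1 carries 65 units.

65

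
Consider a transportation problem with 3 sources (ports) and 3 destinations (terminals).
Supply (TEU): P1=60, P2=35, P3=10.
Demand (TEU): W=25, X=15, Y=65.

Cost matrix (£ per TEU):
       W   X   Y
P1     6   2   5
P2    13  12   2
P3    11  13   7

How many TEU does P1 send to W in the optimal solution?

25

Solving gives:
  P1->W: 25 × £6 = £150
  P1->X: 15 × £2 = £30
  P1->Y: 20 × £5 = £100
  P2->Y: 35 × £2 = £70
  P3->Y: 10 × £7 = £70
Total cost = £420.
So P1→W carries 25 TEU.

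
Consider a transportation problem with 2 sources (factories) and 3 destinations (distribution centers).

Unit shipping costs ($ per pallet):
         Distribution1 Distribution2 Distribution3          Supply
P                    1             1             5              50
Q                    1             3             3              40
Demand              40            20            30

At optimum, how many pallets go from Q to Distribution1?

The minimum-cost plan:
  P→Distribution1: 30 pallets
  P→Distribution2: 20 pallets
  Q→Distribution1: 10 pallets
  Q→Distribution3: 30 pallets
Total cost = $150.
So Q→Distribution1 carries 10 pallets.

10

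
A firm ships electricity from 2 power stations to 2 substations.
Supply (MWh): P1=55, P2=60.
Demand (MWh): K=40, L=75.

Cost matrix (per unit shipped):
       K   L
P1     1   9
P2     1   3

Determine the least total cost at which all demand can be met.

355

Optimal allocation:
  P1->K: 40 × 1 = 40
  P1->L: 15 × 9 = 135
  P2->L: 60 × 3 = 180
Total = 40 + 135 + 180 = 355.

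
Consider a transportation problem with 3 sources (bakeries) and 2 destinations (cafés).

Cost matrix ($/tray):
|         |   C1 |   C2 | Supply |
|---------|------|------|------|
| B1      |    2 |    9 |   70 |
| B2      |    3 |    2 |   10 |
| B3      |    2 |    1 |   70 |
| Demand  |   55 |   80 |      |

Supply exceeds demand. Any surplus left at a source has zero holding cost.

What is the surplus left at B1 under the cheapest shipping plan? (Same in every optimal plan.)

An optimal plan:
  B1→C1: 55 × $2 = $110
  B2→C2: 10 × $2 = $20
  B3→C2: 70 × $1 = $70
Total cost = $200.
B1 ships 55 of its 70, leaving 15.

15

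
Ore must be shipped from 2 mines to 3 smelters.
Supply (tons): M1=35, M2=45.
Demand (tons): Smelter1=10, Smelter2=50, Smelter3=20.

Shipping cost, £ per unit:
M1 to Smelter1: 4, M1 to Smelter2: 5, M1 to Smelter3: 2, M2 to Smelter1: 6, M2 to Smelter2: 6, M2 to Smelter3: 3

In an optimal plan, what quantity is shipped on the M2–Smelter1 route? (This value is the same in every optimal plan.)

Solving gives:
  M1->Smelter1: 10 × £4 = £40
  M1->Smelter2: 5 × £5 = £25
  M1->Smelter3: 20 × £2 = £40
  M2->Smelter2: 45 × £6 = £270
Total cost = £375.
The route M2→Smelter1 is not used.

0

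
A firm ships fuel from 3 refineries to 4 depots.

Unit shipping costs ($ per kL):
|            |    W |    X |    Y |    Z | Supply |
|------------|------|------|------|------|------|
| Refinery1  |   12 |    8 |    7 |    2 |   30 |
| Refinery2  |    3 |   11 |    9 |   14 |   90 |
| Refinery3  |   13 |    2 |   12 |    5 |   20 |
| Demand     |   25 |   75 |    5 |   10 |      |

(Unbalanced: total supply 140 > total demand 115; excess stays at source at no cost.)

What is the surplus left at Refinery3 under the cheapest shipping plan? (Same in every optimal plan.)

Minimum-cost shipments:
  Refinery1–X: 20 × $8 = $160
  Refinery1–Z: 10 × $2 = $20
  Refinery2–W: 25 × $3 = $75
  Refinery2–X: 35 × $11 = $385
  Refinery2–Y: 5 × $9 = $45
  Refinery3–X: 20 × $2 = $40
Total cost = $725.
Refinery3 ships 20 of its 20, leaving 0.

0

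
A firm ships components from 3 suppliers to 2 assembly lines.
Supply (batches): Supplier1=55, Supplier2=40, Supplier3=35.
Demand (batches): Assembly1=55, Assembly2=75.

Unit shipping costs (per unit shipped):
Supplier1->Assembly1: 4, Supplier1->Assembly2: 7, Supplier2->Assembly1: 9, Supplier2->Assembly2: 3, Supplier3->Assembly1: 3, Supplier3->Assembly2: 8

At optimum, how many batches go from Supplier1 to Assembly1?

The minimum-cost plan:
  Supplier1–Assembly1: 20 × 4 = 80
  Supplier1–Assembly2: 35 × 7 = 245
  Supplier2–Assembly2: 40 × 3 = 120
  Supplier3–Assembly1: 35 × 3 = 105
Total cost = 550.
So Supplier1→Assembly1 carries 20 batches.

20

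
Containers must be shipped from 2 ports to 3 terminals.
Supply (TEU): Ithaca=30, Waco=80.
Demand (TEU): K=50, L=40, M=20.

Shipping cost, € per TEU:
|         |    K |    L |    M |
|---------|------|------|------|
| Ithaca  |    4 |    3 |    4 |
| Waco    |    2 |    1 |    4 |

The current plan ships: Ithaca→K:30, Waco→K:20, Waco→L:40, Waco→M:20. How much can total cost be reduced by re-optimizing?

40

Current plan cost = 30·4 + 20·2 + 40·1 + 20·4 = €280.
Optimal plan:
  Ithaca→K: 10 TEU
  Ithaca→M: 20 TEU
  Waco→K: 40 TEU
  Waco→L: 40 TEU
Optimal cost = €240.
Saving = 280 − 240 = €40.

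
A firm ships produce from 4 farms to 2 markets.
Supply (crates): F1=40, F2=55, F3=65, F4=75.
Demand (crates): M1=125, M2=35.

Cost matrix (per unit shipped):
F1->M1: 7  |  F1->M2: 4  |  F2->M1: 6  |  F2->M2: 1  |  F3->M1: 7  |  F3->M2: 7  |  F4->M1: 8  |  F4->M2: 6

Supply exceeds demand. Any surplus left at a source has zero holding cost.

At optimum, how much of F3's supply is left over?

Minimum-cost shipments:
  F1→M1: 40 crates
  F2→M1: 20 crates
  F2→M2: 35 crates
  F3→M1: 65 crates
Total cost = 890.
F3 ships 65 of its 65, leaving 0.

0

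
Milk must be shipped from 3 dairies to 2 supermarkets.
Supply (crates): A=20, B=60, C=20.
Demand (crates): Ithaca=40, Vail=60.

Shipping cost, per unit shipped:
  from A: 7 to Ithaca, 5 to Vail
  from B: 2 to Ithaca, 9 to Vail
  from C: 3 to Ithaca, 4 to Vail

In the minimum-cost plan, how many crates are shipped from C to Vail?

20

The minimum-cost plan:
  A to Vail: 20 × 5 = 100
  B to Ithaca: 40 × 2 = 80
  B to Vail: 20 × 9 = 180
  C to Vail: 20 × 4 = 80
Total cost = 440.
So C→Vail carries 20 crates.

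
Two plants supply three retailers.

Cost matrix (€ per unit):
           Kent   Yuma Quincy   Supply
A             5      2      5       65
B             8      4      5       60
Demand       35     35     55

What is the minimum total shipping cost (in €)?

530

One minimum-cost allocation:
  A->Kent: 35 × €5 = €175
  A->Yuma: 30 × €2 = €60
  B->Yuma: 5 × €4 = €20
  B->Quincy: 55 × €5 = €275
Total = 175 + 60 + 20 + 275 = €530.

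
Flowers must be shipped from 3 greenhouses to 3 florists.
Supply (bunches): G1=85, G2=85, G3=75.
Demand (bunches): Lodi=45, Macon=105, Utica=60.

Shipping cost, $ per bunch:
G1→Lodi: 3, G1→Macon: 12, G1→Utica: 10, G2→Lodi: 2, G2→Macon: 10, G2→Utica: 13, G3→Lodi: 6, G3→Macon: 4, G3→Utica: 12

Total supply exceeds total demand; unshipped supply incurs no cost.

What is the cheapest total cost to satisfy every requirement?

1290

One minimum-cost allocation:
  G1 to Utica: 60 × $10 = $600
  G2 to Lodi: 45 × $2 = $90
  G2 to Macon: 30 × $10 = $300
  G3 to Macon: 75 × $4 = $300
Total = 600 + 90 + 300 + 300 = $1290.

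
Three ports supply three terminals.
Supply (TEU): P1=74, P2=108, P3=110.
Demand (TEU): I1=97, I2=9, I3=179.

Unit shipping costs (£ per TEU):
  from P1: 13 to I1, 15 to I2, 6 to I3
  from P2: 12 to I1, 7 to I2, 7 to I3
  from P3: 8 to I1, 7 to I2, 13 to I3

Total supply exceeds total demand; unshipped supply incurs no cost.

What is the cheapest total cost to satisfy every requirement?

2018

A cheapest plan:
  P1–I3: 74 × £6 = £444
  P2–I2: 3 × £7 = £21
  P2–I3: 105 × £7 = £735
  P3–I1: 97 × £8 = £776
  P3–I2: 6 × £7 = £42
Total = 444 + 21 + 735 + 776 + 42 = £2018.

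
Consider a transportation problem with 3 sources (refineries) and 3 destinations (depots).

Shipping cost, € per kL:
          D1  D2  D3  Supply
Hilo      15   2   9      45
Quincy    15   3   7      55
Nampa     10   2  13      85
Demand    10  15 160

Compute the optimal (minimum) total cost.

An optimal shipping plan:
  Hilo→D3: 45 × €9 = €405
  Quincy→D3: 55 × €7 = €385
  Nampa→D1: 10 × €10 = €100
  Nampa→D2: 15 × €2 = €30
  Nampa→D3: 60 × €13 = €780
Total = 405 + 385 + 100 + 30 + 780 = €1700.
(Supply check: Hilo ships 45; Quincy ships 55; Nampa ships 85.)

1700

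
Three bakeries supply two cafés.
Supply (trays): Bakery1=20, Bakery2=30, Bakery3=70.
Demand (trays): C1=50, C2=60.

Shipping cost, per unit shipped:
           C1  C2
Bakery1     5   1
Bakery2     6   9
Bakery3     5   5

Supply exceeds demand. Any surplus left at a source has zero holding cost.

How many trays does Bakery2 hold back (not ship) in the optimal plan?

10

An optimal plan:
  Bakery1–C2: 20 × 1 = 20
  Bakery2–C1: 20 × 6 = 120
  Bakery3–C1: 30 × 5 = 150
  Bakery3–C2: 40 × 5 = 200
Total cost = 490.
Bakery2 ships 20 of its 30, leaving 10.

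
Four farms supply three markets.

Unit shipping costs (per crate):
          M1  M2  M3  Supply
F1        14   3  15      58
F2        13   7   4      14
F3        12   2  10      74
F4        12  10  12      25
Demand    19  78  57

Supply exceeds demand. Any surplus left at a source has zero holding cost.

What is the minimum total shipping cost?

917

One minimum-cost allocation:
  F1→M2: 47 × 3 = 141
  F2→M3: 14 × 4 = 56
  F3→M2: 31 × 2 = 62
  F3→M3: 43 × 10 = 430
  F4→M1: 19 × 12 = 228
Total = 141 + 56 + 62 + 430 + 228 = 917.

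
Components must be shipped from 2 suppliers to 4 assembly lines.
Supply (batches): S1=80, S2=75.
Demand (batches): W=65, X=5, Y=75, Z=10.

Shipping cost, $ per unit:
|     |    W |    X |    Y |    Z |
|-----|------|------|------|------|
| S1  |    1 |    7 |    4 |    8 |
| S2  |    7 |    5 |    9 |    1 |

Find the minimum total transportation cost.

An optimal shipping plan:
  S1->W: 65 × $1 = $65
  S1->Y: 15 × $4 = $60
  S2->X: 5 × $5 = $25
  S2->Y: 60 × $9 = $540
  S2->Z: 10 × $1 = $10
Total = 65 + 60 + 25 + 540 + 10 = $700.

700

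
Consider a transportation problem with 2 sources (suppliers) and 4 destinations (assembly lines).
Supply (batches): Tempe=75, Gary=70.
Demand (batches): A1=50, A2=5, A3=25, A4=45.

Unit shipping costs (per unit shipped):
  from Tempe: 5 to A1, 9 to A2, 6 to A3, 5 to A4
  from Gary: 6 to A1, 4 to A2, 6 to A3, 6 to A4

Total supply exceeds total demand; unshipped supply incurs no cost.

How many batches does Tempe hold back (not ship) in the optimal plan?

0

Minimum-cost shipments:
  Tempe–A1: 50 × 5 = 250
  Tempe–A4: 25 × 5 = 125
  Gary–A2: 5 × 4 = 20
  Gary–A3: 25 × 6 = 150
  Gary–A4: 20 × 6 = 120
Total cost = 665.
Tempe ships 75 of its 75, leaving 0.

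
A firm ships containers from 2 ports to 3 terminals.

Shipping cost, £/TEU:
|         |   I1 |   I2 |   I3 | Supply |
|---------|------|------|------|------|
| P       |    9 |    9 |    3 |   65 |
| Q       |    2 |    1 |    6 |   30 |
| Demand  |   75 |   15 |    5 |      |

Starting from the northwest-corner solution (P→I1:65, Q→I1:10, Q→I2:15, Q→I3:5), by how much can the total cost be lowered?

Current plan cost = 65·9 + 10·2 + 15·1 + 5·6 = £650.
Optimal plan:
  P→I1: 60 × £9 = £540
  P→I3: 5 × £3 = £15
  Q→I1: 15 × £2 = £30
  Q→I2: 15 × £1 = £15
Optimal cost = £600.
Saving = 650 − 600 = £50.

50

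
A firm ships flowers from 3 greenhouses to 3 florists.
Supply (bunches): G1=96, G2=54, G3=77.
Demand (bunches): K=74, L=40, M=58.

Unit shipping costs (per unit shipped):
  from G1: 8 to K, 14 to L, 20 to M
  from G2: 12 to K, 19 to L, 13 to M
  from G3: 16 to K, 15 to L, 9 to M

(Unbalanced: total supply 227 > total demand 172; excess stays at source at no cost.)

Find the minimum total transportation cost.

1692

An optimal shipping plan:
  G1→K: 74 × 8 = 592
  G1→L: 22 × 14 = 308
  G3→L: 18 × 15 = 270
  G3→M: 58 × 9 = 522
Total = 592 + 308 + 270 + 522 = 1692.
(Supply check: G1 ships 96; G2 ships 0; G3 ships 76.)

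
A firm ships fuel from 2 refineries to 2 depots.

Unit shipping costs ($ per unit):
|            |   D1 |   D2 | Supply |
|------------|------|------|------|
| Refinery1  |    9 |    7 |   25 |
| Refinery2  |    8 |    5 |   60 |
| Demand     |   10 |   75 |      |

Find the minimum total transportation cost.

A cheapest plan:
  Refinery1->D1: 10 kL
  Refinery1->D2: 15 kL
  Refinery2->D2: 60 kL
Total cost = $495.
(Supply check: Refinery1 ships 25; Refinery2 ships 60.)

495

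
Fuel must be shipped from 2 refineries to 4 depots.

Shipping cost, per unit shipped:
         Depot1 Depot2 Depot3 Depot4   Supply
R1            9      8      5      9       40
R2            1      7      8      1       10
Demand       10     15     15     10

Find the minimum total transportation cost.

295

An optimal shipping plan:
  R1–Depot1: 10 × 9 = 90
  R1–Depot2: 15 × 8 = 120
  R1–Depot3: 15 × 5 = 75
  R2–Depot4: 10 × 1 = 10
Total = 90 + 120 + 75 + 10 = 295.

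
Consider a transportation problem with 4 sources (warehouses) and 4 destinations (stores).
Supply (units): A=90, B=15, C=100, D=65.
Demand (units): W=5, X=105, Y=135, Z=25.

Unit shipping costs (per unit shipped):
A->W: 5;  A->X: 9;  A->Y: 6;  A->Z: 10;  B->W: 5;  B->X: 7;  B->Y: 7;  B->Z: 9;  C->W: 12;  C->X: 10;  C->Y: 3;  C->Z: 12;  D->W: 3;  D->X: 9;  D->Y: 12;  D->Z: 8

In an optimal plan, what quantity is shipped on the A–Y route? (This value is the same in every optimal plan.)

Solving gives:
  A→X: 55 units
  A→Y: 35 units
  B→X: 15 units
  C→Y: 100 units
  D→W: 5 units
  D→X: 35 units
  D→Z: 25 units
Total cost = 1640.
So A→Y carries 35 units.

35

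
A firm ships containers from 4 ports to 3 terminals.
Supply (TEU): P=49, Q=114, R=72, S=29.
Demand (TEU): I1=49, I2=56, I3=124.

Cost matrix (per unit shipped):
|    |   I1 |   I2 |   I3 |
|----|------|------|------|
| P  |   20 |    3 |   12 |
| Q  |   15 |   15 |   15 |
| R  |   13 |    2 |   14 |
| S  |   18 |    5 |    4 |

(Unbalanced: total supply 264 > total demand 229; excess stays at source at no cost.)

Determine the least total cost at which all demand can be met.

2209

Optimal allocation:
  P→I3: 49 × 12 = 588
  Q→I1: 33 × 15 = 495
  Q→I3: 46 × 15 = 690
  R→I1: 16 × 13 = 208
  R→I2: 56 × 2 = 112
  S→I3: 29 × 4 = 116
Total = 588 + 495 + 690 + 208 + 112 + 116 = 2209.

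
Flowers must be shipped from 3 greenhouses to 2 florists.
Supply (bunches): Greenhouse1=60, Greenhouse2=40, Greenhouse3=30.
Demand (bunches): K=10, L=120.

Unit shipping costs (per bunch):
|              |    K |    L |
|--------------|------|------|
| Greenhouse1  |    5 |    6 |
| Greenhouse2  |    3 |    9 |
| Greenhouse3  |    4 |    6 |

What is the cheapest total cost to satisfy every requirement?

An optimal shipping plan:
  Greenhouse1->L: 60 bunches
  Greenhouse2->K: 10 bunches
  Greenhouse2->L: 30 bunches
  Greenhouse3->L: 30 bunches
Total cost = 840.

840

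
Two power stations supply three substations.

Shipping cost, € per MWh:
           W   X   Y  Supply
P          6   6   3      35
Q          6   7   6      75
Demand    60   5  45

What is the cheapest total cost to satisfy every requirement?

Optimal allocation:
  P→Y: 35 × €3 = €105
  Q→W: 60 × €6 = €360
  Q→X: 5 × €7 = €35
  Q→Y: 10 × €6 = €60
Total = 105 + 360 + 35 + 60 = €560.
(Supply check: P ships 35; Q ships 75.)

560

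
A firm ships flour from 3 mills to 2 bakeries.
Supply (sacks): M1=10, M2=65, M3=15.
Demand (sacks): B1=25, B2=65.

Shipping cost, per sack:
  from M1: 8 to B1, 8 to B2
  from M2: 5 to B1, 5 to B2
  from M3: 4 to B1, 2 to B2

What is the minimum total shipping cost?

An optimal shipping plan:
  M1->B1: 10 sacks
  M2->B1: 15 sacks
  M2->B2: 50 sacks
  M3->B2: 15 sacks
Total cost = 435.

435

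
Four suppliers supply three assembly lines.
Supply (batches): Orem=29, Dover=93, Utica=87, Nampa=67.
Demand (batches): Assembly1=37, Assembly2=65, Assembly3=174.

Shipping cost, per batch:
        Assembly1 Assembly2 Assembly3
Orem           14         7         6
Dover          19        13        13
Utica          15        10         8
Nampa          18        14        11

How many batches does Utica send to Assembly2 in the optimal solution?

Solving gives:
  Orem–Assembly3: 29 × 6 = 174
  Dover–Assembly1: 28 × 19 = 532
  Dover–Assembly2: 65 × 13 = 845
  Utica–Assembly1: 9 × 15 = 135
  Utica–Assembly3: 78 × 8 = 624
  Nampa–Assembly3: 67 × 11 = 737
Total cost = 3047.
The route Utica→Assembly2 is not used.

0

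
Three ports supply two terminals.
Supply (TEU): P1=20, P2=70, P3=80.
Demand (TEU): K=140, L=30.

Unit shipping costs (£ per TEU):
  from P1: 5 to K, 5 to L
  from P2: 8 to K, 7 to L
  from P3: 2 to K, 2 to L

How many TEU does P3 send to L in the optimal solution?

0

Solving gives:
  P1 to K: 20 × £5 = £100
  P2 to K: 40 × £8 = £320
  P2 to L: 30 × £7 = £210
  P3 to K: 80 × £2 = £160
Total cost = £790.
The route P3→L is not used.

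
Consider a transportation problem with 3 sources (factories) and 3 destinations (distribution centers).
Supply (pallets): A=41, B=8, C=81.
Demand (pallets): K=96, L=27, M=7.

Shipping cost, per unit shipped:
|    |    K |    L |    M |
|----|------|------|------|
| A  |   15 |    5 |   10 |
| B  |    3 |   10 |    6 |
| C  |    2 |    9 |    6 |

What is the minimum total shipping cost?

Optimal allocation:
  A→K: 7 × 15 = 105
  A→L: 27 × 5 = 135
  A→M: 7 × 10 = 70
  B→K: 8 × 3 = 24
  C→K: 81 × 2 = 162
Total = 105 + 135 + 70 + 24 + 162 = 496.

496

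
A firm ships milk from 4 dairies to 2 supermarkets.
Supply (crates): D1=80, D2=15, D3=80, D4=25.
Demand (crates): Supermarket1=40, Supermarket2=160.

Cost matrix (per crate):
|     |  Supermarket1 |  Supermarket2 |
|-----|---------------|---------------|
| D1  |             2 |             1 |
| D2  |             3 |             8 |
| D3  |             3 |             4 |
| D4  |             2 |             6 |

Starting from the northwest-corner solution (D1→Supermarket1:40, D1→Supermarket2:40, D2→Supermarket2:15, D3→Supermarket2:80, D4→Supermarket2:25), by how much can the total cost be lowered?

215

Current plan cost = 40·2 + 40·1 + 15·8 + 80·4 + 25·6 = 710.
Optimal plan:
  D1→Supermarket2: 80 crates
  D2→Supermarket1: 15 crates
  D3→Supermarket2: 80 crates
  D4→Supermarket1: 25 crates
Optimal cost = 495.
Saving = 710 − 495 = 215.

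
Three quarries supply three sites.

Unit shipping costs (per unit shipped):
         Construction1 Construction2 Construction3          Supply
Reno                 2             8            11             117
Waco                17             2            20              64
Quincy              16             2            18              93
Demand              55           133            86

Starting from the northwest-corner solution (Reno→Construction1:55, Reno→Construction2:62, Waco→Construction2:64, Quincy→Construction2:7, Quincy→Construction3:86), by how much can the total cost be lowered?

806

Current plan cost = 55·2 + 62·8 + 64·2 + 7·2 + 86·18 = 2296.
Optimal plan:
  Reno→Construction1: 55 × 2 = 110
  Reno→Construction3: 62 × 11 = 682
  Waco→Construction2: 64 × 2 = 128
  Quincy→Construction2: 69 × 2 = 138
  Quincy→Construction3: 24 × 18 = 432
Optimal cost = 1490.
Saving = 2296 − 1490 = 806.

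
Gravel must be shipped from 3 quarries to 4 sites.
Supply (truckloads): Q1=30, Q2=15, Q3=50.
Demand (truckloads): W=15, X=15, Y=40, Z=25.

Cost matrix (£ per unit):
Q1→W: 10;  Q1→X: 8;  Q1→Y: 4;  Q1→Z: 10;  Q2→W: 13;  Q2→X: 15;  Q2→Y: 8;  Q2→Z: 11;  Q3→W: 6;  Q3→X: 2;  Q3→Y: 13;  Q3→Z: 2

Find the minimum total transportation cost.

An optimal shipping plan:
  Q1->Y: 30 × £4 = £120
  Q2->W: 5 × £13 = £65
  Q2->Y: 10 × £8 = £80
  Q3->W: 10 × £6 = £60
  Q3->X: 15 × £2 = £30
  Q3->Z: 25 × £2 = £50
Total = 120 + 65 + 80 + 60 + 30 + 50 = £405.

405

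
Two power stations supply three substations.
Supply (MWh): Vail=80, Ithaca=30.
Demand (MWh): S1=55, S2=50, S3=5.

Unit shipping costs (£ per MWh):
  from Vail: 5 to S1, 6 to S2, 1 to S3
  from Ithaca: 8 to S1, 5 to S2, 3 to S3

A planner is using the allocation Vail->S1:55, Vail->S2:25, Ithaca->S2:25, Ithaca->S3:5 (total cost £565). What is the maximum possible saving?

15

Current plan cost = 55·5 + 25·6 + 25·5 + 5·3 = £565.
Optimal plan:
  Vail–S1: 55 × £5 = £275
  Vail–S2: 20 × £6 = £120
  Vail–S3: 5 × £1 = £5
  Ithaca–S2: 30 × £5 = £150
Optimal cost = £550.
Saving = 565 − 550 = £15.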